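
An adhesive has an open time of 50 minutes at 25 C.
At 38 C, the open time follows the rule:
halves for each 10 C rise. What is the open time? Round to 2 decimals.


Factor = 2^((38-25)/10) = 2.4623
Open time = 50 / 2.4623 = 20.31 min

20.31


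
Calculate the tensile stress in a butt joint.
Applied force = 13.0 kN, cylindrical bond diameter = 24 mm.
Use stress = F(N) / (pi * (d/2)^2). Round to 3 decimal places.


A = pi * 12.0^2 = 452.3893 mm^2
sigma = 13000.0 / 452.3893 = 28.736 MPa

28.736


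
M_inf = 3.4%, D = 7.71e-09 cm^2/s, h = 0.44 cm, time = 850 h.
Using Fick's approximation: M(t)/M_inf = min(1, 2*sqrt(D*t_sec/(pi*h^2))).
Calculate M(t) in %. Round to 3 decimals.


t = 3060000 s
ratio = min(1, 2*sqrt(7.71e-09*3060000/(pi*0.1936)))
= 0.393904
M(t) = 3.4 * 0.393904 = 1.339%

1.339


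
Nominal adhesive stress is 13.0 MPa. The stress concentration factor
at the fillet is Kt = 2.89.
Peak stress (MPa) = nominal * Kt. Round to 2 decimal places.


Peak = 13.0 * 2.89 = 37.57 MPa

37.57


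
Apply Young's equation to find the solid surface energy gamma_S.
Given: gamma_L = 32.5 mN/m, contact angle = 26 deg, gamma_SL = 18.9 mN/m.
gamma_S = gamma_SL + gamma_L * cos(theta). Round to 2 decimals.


theta_rad = 26 * pi/180 = 0.453786
gamma_S = 18.9 + 32.5 * cos(0.453786)
= 48.11 mN/m

48.11


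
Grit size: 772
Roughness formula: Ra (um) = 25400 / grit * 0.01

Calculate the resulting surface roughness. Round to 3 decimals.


Ra = 25400 / 772 * 0.01
= 0.329 um

0.329


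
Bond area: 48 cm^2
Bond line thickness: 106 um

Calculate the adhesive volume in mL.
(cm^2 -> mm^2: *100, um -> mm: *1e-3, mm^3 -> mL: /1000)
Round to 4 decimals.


V = 48*100 * 106*1e-3 / 1000
= 0.5088 mL

0.5088


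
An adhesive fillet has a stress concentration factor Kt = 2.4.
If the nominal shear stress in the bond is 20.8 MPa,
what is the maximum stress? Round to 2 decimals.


Max stress = 20.8 * 2.4 = 49.92 MPa

49.92


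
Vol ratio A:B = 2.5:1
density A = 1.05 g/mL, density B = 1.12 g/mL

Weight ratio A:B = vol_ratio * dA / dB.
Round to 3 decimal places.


Weight ratio = 2.5 * 1.05 / 1.12
= 2.344

2.344


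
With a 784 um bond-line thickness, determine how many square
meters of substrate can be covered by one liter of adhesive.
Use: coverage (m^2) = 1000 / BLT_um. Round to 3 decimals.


Coverage = 1000 / 784 = 1.276 m^2

1.276


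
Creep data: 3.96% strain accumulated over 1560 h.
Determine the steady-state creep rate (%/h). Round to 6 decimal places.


Rate = 3.96 / 1560 = 0.002538 %/h

0.002538


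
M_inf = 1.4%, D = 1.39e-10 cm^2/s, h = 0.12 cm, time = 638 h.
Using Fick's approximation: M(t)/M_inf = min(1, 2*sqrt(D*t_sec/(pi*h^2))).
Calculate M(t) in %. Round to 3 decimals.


t = 2296800 s
ratio = min(1, 2*sqrt(1.39e-10*2296800/(pi*0.0144)))
= 0.168013
M(t) = 1.4 * 0.168013 = 0.235%

0.235


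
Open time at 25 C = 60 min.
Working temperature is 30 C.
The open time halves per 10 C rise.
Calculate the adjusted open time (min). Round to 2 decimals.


factor = 2^((30 - 25) / 10) = 1.4142
ot = 60 / 1.4142 = 42.43 min

42.43


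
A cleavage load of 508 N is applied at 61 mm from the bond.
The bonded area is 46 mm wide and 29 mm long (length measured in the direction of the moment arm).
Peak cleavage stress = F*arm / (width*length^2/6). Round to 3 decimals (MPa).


Moment = 508 * 61 = 30988 N*mm
Section modulus = 46 * 841 / 6 = 38686 / 6 mm^3
Stress = 30988 / (38686 / 6) = 185928 / 38686
= 4.806 MPa

4.806


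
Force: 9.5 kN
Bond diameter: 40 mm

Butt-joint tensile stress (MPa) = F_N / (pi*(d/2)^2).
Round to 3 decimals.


F_N = 9.5 * 1000 = 9500.0 N
A = pi*(20.0)^2 = 1256.6371 mm^2
stress = 9500.0 / 1256.6371 = 7.560 MPa

7.560


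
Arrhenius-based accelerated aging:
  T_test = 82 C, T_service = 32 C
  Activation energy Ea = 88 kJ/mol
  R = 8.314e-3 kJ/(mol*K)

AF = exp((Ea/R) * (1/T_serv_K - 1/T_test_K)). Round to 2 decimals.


T_test_K = 355.15, T_serv_K = 305.15
AF = exp((88/8.314e-3) * (1/305.15 - 1/355.15))
= 132.07

132.07


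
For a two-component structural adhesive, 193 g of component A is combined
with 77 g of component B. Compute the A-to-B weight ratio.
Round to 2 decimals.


Weight ratio A:B = 193 / 77
= 2.51

2.51


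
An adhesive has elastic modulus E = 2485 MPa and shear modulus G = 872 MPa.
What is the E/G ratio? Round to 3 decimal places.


E/G = 2485 / 872 = 2.850

2.850


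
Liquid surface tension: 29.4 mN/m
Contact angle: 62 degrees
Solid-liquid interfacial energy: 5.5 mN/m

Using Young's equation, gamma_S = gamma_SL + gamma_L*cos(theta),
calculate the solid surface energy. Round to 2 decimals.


gamma_S = 5.5 + 29.4 * cos(62)
= 19.30 mN/m

19.30


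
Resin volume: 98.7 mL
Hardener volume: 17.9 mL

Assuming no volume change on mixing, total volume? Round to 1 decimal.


V_total = 98.7 + 17.9 = 116.6 mL

116.6


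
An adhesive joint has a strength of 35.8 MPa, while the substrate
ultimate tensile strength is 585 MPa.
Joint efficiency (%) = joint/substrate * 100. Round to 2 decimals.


Efficiency = 35.8 / 585 * 100
= 6.12%

6.12


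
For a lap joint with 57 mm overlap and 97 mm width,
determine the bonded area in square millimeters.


Area = 57 * 97 = 5529 mm^2

5529


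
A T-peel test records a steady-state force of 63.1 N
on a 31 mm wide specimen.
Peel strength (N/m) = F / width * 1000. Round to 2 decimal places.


Peel strength = 63.1 / 31 * 1000
= 2035.48 N/m

2035.48


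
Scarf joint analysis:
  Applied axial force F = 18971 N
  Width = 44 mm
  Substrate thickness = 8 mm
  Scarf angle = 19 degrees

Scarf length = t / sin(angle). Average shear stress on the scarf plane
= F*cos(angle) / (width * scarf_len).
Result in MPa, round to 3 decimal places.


Scarf length = 8 / sin(19 deg) = 24.5724 mm
cos(19 deg) = 0.945519
Shear = 18971 * 0.945519 / (44 * 24.5724)
= 16.591 MPa

16.591


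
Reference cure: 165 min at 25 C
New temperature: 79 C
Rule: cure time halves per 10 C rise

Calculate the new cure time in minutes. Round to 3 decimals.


factor = 2^((79-25)/10) = 42.2243
t_new = 165 / 42.2243 = 3.908 min

3.908


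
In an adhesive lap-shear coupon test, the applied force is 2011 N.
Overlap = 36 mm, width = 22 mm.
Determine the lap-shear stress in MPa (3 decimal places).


stress = F / (overlap * width)
= 2011 / (36 * 22)
= 2.539 MPa

2.539


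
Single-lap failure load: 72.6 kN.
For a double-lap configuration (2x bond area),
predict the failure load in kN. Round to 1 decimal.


Failure load = 72.6 * 2 = 145.2 kN

145.2


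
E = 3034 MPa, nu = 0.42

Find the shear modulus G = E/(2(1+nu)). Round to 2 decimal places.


G = 3034 / (2 * 1.42)
= 1068.31 MPa

1068.31


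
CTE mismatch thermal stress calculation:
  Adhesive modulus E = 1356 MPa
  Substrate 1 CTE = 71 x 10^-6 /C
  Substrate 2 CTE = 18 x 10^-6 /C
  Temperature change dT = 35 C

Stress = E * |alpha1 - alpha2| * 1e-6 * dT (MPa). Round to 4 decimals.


delta_alpha = |71 - 18| = 53 x 10^-6/C
Stress = 1356 * 53e-6 * 35
= 2.5154 MPa

2.5154


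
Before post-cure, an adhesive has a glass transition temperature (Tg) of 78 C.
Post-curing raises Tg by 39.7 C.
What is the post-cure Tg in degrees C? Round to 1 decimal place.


Tg_post = Tg_base + delta_Tg
= 78 + 39.7
= 117.7 C

117.7


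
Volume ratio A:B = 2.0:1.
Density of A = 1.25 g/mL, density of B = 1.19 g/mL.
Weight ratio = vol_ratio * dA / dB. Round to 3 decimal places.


Wt ratio = 2.0 * 1.25 / 1.19
= 2.101

2.101


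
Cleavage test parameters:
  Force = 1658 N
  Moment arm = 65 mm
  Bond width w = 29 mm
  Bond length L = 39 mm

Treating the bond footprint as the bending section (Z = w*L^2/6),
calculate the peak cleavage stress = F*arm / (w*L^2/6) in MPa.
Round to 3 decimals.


M = 1658 * 65 = 107770 N*mm
Z = 29 * 39^2 / 6 = 44109 / 6 mm^3
sigma = M / Z = 6 * 107770 / 44109 = 646620 / 44109
= 14.660 MPa

14.660


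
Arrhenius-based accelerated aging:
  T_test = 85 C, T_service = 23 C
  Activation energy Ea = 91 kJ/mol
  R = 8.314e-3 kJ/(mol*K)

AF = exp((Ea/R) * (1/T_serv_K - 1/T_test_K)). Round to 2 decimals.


T_test_K = 358.15, T_serv_K = 296.15
AF = exp((91/8.314e-3) * (1/296.15 - 1/358.15))
= 600.66

600.66


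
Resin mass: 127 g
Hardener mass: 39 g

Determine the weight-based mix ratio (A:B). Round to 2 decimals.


Ratio = 127 / 39 = 3.26

3.26


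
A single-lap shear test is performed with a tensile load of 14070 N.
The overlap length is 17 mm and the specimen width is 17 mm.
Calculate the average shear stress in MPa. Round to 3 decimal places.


Shear stress = F / (overlap * width)
= 14070 / (17 * 17)
= 14070 / 289
= 48.685 MPa

48.685


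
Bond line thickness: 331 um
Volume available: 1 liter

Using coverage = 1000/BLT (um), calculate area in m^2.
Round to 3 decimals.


1 L = 1e6 mm^3, thickness = 331 um = 0.331 mm
Area = 1e6 / 0.331 mm^2 = (1e6 / 0.331) / 1e6 m^2 = 1000 / 331 m^2
= 3.021 m^2

3.021


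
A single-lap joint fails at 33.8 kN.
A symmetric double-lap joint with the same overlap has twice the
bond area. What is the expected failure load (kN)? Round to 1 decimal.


Double-lap load = 2 * 33.8 = 67.6 kN

67.6


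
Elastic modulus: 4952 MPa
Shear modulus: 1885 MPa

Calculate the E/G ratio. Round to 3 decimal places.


E / G = 4952 / 1885 = 2.627

2.627


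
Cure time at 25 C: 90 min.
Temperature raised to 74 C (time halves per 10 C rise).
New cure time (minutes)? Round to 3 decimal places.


Acceleration factor = 2^(49/10) = 29.8571
New time = 90 / 29.8571 = 3.014 min

3.014


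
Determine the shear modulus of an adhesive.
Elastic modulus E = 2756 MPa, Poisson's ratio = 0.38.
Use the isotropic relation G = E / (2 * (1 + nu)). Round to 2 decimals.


G = 2756 / (2*(1+0.38)) = 2756 / 2.76
= 998.55 MPa

998.55


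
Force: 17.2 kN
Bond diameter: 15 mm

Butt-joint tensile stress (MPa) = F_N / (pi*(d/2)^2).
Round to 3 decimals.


F_N = 17.2 * 1000 = 17200.0 N
A = pi*(7.5)^2 = 176.7146 mm^2
stress = 17200.0 / 176.7146 = 97.332 MPa

97.332


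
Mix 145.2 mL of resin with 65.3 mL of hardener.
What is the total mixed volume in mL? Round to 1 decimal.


Total = 145.2 + 65.3 = 210.5 mL

210.5


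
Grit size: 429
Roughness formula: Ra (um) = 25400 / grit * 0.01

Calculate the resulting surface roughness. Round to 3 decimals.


Ra = 25400 / 429 * 0.01
= 0.592 um

0.592


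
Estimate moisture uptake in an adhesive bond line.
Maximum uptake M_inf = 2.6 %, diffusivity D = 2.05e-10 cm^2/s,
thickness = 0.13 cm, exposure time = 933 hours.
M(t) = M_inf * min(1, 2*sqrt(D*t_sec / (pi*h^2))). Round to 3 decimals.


Convert time: 933 h = 3358800 s
ratio = min(1, 2*sqrt(2.05e-10*3358800/(pi*0.13^2)))
= 0.227762
M(t) = 2.6 * 0.227762 = 0.592%

0.592


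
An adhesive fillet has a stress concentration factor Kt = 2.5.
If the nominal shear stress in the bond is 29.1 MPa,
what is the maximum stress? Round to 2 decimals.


Max stress = 29.1 * 2.5 = 72.75 MPa

72.75


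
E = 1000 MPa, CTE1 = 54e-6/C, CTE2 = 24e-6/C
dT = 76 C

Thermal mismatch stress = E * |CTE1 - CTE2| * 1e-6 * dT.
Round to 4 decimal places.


= 1000 * 30e-6 * 76
= 2.2800 MPa

2.2800


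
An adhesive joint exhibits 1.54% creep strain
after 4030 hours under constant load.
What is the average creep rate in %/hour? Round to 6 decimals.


Creep rate = strain / time
= 1.54 / 4030
= 0.000382 %/h

0.000382


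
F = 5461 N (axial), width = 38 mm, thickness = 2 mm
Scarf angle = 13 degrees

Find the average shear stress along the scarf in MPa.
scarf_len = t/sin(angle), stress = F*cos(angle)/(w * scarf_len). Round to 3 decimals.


scarf_len = 2/sin(13 deg) = 8.8908
cos(13 deg) = 0.974370
stress = 5461*0.974370/(38*8.8908) = 15.750 MPa

15.750


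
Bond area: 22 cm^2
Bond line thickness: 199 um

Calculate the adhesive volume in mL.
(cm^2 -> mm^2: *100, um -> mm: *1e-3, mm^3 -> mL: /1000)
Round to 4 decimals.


V = 22*100 * 199*1e-3 / 1000
= 0.4378 mL

0.4378


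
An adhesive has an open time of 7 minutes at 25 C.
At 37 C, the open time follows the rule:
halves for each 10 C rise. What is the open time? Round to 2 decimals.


Factor = 2^((37-25)/10) = 2.2974
Open time = 7 / 2.2974 = 3.05 min

3.05


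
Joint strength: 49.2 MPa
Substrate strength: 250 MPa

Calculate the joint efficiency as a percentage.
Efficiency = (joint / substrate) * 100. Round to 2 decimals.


Efficiency = (49.2 / 250) * 100 = 19.68%

19.68


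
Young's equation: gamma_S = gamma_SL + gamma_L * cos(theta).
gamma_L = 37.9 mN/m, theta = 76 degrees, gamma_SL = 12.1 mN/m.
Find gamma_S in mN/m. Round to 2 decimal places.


cos(76 deg) = 0.241922
gamma_S = 12.1 + 37.9 * 0.241922
= 21.27 mN/m

21.27


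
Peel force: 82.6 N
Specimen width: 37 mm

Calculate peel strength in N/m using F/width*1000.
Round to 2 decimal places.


Peel strength = 82.6 / 37 * 1000 = 2232.43 N/m

2232.43


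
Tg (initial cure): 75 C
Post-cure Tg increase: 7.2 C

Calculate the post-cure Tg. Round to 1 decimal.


Post-cure Tg = 75 + 7.2 = 82.2 C

82.2


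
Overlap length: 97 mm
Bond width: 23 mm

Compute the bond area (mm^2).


Bond area = 97 * 23 = 2231 mm^2

2231


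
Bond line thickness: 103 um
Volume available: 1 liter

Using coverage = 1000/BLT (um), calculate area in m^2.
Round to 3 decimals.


1 L = 1e6 mm^3, thickness = 103 um = 0.103 mm
Area = 1e6 / 0.103 mm^2 = (1e6 / 0.103) / 1e6 m^2 = 1000 / 103 m^2
= 9.709 m^2

9.709


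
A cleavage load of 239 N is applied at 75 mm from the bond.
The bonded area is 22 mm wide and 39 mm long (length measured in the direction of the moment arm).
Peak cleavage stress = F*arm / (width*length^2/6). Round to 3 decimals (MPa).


Moment = 239 * 75 = 17925 N*mm
Section modulus = 22 * 1521 / 6 = 33462 / 6 mm^3
Stress = 17925 / (33462 / 6) = 107550 / 33462
= 3.214 MPa

3.214


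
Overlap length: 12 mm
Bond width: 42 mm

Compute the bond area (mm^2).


Bond area = 12 * 42 = 504 mm^2

504


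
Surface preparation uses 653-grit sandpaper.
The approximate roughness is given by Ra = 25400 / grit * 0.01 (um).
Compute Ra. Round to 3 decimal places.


Ra = 25400 / 653 * 0.01
= 254 / 653
= 0.389 um

0.389


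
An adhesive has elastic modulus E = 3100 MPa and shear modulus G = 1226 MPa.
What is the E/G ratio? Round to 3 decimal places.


E/G = 3100 / 1226 = 2.529

2.529


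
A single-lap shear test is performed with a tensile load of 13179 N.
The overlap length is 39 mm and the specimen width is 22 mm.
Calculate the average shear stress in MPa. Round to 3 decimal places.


Shear stress = F / (overlap * width)
= 13179 / (39 * 22)
= 13179 / 858
= 15.360 MPa

15.360


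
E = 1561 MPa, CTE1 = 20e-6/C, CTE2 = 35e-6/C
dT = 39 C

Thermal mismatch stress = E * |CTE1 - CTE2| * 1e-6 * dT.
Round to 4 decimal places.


= 1561 * 15e-6 * 39
= 0.9132 MPa

0.9132


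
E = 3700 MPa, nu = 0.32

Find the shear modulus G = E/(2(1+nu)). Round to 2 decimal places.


G = 3700 / (2 * 1.32)
= 1401.52 MPa

1401.52


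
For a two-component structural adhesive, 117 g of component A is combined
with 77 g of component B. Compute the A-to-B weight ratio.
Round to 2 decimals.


Weight ratio A:B = 117 / 77
= 1.52

1.52


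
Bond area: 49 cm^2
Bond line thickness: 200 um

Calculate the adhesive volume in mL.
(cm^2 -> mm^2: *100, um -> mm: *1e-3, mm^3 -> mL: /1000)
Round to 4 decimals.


V = 49*100 * 200*1e-3 / 1000
= 0.9800 mL

0.9800


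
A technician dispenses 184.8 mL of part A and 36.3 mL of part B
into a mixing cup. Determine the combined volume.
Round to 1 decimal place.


Combined volume = 184.8 + 36.3
= 221.1 mL

221.1


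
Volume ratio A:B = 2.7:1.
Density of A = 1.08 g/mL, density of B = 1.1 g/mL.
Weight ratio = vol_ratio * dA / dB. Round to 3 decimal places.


Wt ratio = 2.7 * 1.08 / 1.1
= 2.651

2.651


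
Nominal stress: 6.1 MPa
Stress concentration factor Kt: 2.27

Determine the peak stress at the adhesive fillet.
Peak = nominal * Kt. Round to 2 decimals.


Peak stress = 6.1 * 2.27
= 13.85 MPa

13.85


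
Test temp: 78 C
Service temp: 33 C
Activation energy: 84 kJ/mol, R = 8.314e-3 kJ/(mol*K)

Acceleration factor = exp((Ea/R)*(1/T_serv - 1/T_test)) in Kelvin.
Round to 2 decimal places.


AF = exp((84/0.008314)*(1/306.15 - 1/351.15))
= 68.66

68.66


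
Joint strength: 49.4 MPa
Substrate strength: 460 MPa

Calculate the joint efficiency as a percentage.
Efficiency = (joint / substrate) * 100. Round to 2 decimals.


Efficiency = (49.4 / 460) * 100 = 10.74%

10.74


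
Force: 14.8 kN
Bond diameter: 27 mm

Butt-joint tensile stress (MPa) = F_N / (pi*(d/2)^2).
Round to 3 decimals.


F_N = 14.8 * 1000 = 14800.0 N
A = pi*(13.5)^2 = 572.5553 mm^2
stress = 14800.0 / 572.5553 = 25.849 MPa

25.849


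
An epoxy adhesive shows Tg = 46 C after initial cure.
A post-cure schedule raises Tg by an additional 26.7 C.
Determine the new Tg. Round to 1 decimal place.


New Tg = 46 + 26.7
= 72.7 C

72.7


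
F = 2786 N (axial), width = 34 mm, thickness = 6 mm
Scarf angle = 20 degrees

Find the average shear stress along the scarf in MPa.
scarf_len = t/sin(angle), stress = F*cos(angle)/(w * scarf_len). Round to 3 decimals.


scarf_len = 6/sin(20 deg) = 17.5428
cos(20 deg) = 0.939693
stress = 2786*0.939693/(34*17.5428) = 4.389 MPa

4.389


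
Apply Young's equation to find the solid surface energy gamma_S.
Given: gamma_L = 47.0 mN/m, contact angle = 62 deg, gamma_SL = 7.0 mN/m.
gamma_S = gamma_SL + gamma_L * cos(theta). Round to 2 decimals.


theta_rad = 62 * pi/180 = 1.082104
gamma_S = 7.0 + 47.0 * cos(1.082104)
= 29.07 mN/m

29.07


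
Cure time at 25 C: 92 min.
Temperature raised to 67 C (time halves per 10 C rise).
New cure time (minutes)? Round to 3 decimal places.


Acceleration factor = 2^(42/10) = 18.3792
New time = 92 / 18.3792 = 5.006 min

5.006


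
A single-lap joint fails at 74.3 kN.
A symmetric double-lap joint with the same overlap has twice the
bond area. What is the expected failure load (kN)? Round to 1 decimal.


Double-lap load = 2 * 74.3 = 148.6 kN

148.6


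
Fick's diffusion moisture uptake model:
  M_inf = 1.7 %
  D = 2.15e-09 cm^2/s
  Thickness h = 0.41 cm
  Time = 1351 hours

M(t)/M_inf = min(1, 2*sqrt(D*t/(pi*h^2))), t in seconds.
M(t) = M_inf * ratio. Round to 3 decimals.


t_sec = 1351 * 3600 = 4863600
ratio = 2*sqrt(2.15e-09*4863600/(pi*0.41^2))
= min(1, 0.281429)
= 0.281429
M(t) = 1.7 * 0.281429 = 0.478 %

0.478


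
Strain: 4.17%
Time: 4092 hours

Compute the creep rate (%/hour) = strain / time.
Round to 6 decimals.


Creep rate = 4.17 / 4092
= 0.001019 %/h

0.001019


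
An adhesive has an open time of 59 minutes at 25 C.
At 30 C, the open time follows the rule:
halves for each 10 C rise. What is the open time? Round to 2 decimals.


Factor = 2^((30-25)/10) = 1.4142
Open time = 59 / 1.4142 = 41.72 min

41.72


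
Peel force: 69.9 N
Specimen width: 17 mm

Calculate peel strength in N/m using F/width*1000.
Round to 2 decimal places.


Peel strength = 69.9 / 17 * 1000 = 4111.76 N/m

4111.76


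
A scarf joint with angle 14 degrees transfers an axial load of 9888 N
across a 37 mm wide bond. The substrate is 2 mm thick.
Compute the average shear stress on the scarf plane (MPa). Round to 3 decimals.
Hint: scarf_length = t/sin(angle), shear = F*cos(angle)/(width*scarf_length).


scarf_length = 2 / sin(14 deg) = 8.2671 mm
cos(14 deg) = 0.970296
shear stress = 9888 * 0.970296 / (37 * 8.2671)
= 31.366 MPa

31.366


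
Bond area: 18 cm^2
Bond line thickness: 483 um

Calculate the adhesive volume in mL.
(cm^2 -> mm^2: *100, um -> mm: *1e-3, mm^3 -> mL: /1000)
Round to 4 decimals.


V = 18*100 * 483*1e-3 / 1000
= 0.8694 mL

0.8694


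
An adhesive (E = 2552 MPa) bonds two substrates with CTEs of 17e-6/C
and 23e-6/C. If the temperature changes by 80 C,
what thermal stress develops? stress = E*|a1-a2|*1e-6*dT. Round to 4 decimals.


Stress = 2552 * |17 - 23| * 1e-6 * 80
= 1.2250 MPa

1.2250


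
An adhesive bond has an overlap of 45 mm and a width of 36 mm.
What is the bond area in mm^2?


Bond area = overlap * width
= 45 * 36
= 1620 mm^2

1620


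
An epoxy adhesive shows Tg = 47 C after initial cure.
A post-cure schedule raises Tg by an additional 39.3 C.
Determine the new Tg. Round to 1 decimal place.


New Tg = 47 + 39.3
= 86.3 C

86.3


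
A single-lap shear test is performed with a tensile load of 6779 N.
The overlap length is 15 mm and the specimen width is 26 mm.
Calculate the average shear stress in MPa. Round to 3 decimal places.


Shear stress = F / (overlap * width)
= 6779 / (15 * 26)
= 6779 / 390
= 17.382 MPa

17.382


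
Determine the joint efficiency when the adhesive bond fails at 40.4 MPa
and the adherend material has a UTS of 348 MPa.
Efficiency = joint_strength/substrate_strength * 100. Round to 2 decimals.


Joint efficiency = 40.4 / 348 * 100
= 11.61%

11.61


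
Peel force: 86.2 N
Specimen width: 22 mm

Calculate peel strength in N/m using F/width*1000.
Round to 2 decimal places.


Peel strength = 86.2 / 22 * 1000 = 3918.18 N/m

3918.18


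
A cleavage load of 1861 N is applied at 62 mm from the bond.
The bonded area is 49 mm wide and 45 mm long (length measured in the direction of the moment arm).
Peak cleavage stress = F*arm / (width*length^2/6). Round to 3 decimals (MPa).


Moment = 1861 * 62 = 115382 N*mm
Section modulus = 49 * 2025 / 6 = 99225 / 6 mm^3
Stress = 115382 / (99225 / 6) = 692292 / 99225
= 6.977 MPa

6.977


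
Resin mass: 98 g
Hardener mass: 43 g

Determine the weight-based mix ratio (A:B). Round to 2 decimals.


Ratio = 98 / 43 = 2.28

2.28


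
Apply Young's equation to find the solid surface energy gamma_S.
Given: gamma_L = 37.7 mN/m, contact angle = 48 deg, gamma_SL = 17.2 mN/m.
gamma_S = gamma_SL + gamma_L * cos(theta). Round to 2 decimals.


theta_rad = 48 * pi/180 = 0.837758
gamma_S = 17.2 + 37.7 * cos(0.837758)
= 42.43 mN/m

42.43


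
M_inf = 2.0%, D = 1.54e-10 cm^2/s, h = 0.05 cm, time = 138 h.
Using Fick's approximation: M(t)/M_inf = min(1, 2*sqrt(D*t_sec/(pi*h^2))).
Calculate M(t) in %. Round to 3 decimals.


t = 496800 s
ratio = min(1, 2*sqrt(1.54e-10*496800/(pi*0.0025)))
= 0.197395
M(t) = 2.0 * 0.197395 = 0.395%

0.395


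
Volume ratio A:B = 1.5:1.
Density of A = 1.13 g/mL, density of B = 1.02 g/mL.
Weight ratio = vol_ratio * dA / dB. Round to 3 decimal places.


Wt ratio = 1.5 * 1.13 / 1.02
= 1.662

1.662


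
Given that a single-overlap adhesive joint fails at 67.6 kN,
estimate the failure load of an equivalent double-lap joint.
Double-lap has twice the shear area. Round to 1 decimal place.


Double-lap factor = 2
Expected load = 67.6 * 2 = 135.2 kN

135.2


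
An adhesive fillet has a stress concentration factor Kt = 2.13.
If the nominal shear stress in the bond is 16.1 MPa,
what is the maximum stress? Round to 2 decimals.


Max stress = 16.1 * 2.13 = 34.29 MPa

34.29


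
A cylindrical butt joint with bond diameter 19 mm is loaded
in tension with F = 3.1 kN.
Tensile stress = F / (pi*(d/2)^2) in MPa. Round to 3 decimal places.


Area = pi * (19/2)^2 = 283.5287 mm^2
Stress = 3.1*1000 / 283.5287
= 10.934 MPa

10.934


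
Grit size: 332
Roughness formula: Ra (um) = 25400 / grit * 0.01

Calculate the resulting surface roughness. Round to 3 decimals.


Ra = 25400 / 332 * 0.01
= 0.765 um

0.765


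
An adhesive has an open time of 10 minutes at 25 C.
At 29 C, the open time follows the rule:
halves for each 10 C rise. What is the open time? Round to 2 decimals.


Factor = 2^((29-25)/10) = 1.3195
Open time = 10 / 1.3195 = 7.58 min

7.58


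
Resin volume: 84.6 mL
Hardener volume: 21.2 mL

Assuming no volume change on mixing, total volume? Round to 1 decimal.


V_total = 84.6 + 21.2 = 105.8 mL

105.8


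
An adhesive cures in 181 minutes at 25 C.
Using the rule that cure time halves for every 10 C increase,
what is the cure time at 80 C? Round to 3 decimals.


Factor = 2^((80 - 25) / 10) = 45.2548
Cure time = 181 / 45.2548
= 4.000 minutes

4.000


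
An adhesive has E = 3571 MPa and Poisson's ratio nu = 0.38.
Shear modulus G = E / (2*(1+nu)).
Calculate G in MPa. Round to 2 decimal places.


G = 3571 / (2*(1+0.38))
= 3571 / 2.76
= 1293.84 MPa

1293.84


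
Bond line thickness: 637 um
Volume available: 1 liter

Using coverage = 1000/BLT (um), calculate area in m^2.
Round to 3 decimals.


1 L = 1e6 mm^3, thickness = 637 um = 0.637 mm
Area = 1e6 / 0.637 mm^2 = (1e6 / 0.637) / 1e6 m^2 = 1000 / 637 m^2
= 1.570 m^2

1.570


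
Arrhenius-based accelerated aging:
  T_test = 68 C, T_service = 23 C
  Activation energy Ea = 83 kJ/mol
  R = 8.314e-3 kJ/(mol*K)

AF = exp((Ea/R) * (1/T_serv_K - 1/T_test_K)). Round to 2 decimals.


T_test_K = 341.15, T_serv_K = 296.15
AF = exp((83/8.314e-3) * (1/296.15 - 1/341.15))
= 85.33

85.33


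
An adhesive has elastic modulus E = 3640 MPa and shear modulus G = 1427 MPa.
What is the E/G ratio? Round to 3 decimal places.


E/G = 3640 / 1427 = 2.551

2.551


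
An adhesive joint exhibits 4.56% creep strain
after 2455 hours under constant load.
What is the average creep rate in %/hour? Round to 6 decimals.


Creep rate = strain / time
= 4.56 / 2455
= 0.001857 %/h

0.001857


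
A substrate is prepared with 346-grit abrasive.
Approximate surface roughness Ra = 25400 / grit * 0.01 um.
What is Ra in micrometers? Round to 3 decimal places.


Ra = 25400 / 346 * 0.01 = 0.734 um

0.734


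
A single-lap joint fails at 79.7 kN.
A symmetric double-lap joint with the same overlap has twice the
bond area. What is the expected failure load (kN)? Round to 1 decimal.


Double-lap load = 2 * 79.7 = 159.4 kN

159.4


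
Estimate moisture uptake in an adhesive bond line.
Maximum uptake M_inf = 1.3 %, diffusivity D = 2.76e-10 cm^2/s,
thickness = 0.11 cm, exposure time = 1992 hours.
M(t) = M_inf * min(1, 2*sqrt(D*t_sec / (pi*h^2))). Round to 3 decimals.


Convert time: 1992 h = 7171200 s
ratio = min(1, 2*sqrt(2.76e-10*7171200/(pi*0.11^2)))
= 0.456366
M(t) = 1.3 * 0.456366 = 0.593%

0.593


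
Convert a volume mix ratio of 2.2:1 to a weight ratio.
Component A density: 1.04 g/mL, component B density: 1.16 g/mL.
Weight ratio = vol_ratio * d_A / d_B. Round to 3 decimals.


= 2.2 * 1.04 / 1.16 = 1.972

1.972


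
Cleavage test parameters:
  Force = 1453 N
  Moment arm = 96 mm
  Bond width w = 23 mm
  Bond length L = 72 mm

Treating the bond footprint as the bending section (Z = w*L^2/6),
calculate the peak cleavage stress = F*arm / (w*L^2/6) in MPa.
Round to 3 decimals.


M = 1453 * 96 = 139488 N*mm
Z = 23 * 72^2 / 6 = 119232 / 6 mm^3
sigma = M / Z = 6 * 139488 / 119232 = 836928 / 119232
= 7.019 MPa

7.019


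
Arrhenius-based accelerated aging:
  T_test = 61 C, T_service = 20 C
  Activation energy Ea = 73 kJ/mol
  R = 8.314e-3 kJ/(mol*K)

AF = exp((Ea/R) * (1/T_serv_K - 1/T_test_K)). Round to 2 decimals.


T_test_K = 334.15, T_serv_K = 293.15
AF = exp((73/8.314e-3) * (1/293.15 - 1/334.15))
= 39.45

39.45


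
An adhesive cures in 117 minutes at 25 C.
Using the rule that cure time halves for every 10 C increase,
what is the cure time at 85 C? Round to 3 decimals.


Factor = 2^((85 - 25) / 10) = 64.0000
Cure time = 117 / 64.0000
= 1.828 minutes

1.828


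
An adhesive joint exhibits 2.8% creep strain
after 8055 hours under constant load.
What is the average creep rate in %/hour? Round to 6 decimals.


Creep rate = strain / time
= 2.8 / 8055
= 0.000348 %/h

0.000348


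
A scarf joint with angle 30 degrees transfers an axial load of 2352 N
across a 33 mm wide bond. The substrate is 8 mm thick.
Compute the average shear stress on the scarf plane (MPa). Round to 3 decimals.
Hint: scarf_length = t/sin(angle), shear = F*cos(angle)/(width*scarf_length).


scarf_length = 8 / sin(30 deg) = 16.0000 mm
cos(30 deg) = 0.866025
shear stress = 2352 * 0.866025 / (33 * 16.0000)
= 3.858 MPa

3.858


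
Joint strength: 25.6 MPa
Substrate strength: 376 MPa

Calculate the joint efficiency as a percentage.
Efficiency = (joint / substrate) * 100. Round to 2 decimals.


Efficiency = (25.6 / 376) * 100 = 6.81%

6.81


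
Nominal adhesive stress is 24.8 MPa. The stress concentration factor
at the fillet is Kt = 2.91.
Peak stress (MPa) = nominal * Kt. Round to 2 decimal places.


Peak = 24.8 * 2.91 = 72.17 MPa

72.17


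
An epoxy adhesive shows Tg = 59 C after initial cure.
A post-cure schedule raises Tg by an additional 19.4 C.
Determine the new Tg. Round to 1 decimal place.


New Tg = 59 + 19.4
= 78.4 C

78.4


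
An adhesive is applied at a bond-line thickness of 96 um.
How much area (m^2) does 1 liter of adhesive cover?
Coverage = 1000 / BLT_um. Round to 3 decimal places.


Coverage = 1000 / 96 = 10.417 m^2

10.417


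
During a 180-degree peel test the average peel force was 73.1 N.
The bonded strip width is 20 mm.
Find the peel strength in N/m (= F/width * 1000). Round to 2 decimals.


Peel strength = F/width * 1000
= 73.1 / 20 * 1000
= 3655.00 N/m

3655.00


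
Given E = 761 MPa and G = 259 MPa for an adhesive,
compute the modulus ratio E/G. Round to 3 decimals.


E/G ratio = 761 / 259 = 2.938

2.938


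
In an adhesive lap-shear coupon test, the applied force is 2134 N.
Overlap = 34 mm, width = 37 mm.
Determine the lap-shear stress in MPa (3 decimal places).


stress = F / (overlap * width)
= 2134 / (34 * 37)
= 1.696 MPa

1.696


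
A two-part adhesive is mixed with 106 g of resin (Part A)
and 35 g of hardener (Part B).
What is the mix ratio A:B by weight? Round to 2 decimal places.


Mix ratio = mass_A / mass_B
= 106 / 35
= 3.03

3.03


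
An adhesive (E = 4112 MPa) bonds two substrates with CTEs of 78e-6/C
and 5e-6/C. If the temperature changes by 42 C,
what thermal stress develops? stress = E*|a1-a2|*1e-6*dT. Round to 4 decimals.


Stress = 4112 * |78 - 5| * 1e-6 * 42
= 12.6074 MPa

12.6074


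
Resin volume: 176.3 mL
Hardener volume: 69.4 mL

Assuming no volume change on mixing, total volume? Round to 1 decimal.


V_total = 176.3 + 69.4 = 245.7 mL

245.7


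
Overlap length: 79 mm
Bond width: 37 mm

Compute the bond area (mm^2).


Bond area = 79 * 37 = 2923 mm^2

2923


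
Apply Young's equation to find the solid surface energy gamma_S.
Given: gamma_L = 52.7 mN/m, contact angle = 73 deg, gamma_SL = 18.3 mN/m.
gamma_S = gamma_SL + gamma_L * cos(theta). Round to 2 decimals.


theta_rad = 73 * pi/180 = 1.274090
gamma_S = 18.3 + 52.7 * cos(1.274090)
= 33.71 mN/m

33.71


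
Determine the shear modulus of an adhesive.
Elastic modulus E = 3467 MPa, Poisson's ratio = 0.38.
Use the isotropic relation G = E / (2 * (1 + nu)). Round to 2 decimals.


G = 3467 / (2*(1+0.38)) = 3467 / 2.76
= 1256.16 MPa

1256.16


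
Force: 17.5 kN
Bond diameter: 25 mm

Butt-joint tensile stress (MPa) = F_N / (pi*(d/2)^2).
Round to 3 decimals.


F_N = 17.5 * 1000 = 17500.0 N
A = pi*(12.5)^2 = 490.8739 mm^2
stress = 17500.0 / 490.8739 = 35.651 MPa

35.651


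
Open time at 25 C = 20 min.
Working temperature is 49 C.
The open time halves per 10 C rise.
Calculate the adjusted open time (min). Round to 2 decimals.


factor = 2^((49 - 25) / 10) = 5.2780
ot = 20 / 5.2780 = 3.79 min

3.79


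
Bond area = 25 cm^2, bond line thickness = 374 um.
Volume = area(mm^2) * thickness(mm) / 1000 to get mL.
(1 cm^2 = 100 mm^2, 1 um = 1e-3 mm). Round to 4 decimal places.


area_mm2 = 25 * 100 = 2500
blt_mm = 374 * 1e-3 = 0.374
vol_mm3 = 2500 * 0.374 = 935.0
vol_mL = 935.0 / 1000 = 0.9350 mL

0.9350


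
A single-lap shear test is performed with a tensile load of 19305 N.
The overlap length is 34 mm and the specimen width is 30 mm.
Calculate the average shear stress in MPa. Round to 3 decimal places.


Shear stress = F / (overlap * width)
= 19305 / (34 * 30)
= 19305 / 1020
= 18.926 MPa

18.926


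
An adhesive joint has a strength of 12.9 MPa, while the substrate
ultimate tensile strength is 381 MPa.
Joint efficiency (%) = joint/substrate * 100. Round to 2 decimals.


Efficiency = 12.9 / 381 * 100
= 3.39%

3.39


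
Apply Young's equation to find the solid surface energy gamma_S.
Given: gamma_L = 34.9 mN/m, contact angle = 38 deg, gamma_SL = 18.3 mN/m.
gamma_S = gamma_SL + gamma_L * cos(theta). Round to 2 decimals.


theta_rad = 38 * pi/180 = 0.663225
gamma_S = 18.3 + 34.9 * cos(0.663225)
= 45.80 mN/m

45.80


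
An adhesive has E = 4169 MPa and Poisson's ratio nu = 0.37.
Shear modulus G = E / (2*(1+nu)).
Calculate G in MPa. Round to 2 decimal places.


G = 4169 / (2*(1+0.37))
= 4169 / 2.74
= 1521.53 MPa

1521.53


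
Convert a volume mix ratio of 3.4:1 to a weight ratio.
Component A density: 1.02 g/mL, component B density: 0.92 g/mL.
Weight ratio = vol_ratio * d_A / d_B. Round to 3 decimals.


= 3.4 * 1.02 / 0.92 = 3.770

3.770


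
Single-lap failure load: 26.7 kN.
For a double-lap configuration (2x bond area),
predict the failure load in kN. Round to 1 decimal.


Failure load = 26.7 * 2 = 53.4 kN

53.4


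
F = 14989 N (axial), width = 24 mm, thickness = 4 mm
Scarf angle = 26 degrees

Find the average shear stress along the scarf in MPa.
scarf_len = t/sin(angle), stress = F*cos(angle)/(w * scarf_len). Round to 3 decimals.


scarf_len = 4/sin(26 deg) = 9.1247
cos(26 deg) = 0.898794
stress = 14989*0.898794/(24*9.1247) = 61.518 MPa

61.518


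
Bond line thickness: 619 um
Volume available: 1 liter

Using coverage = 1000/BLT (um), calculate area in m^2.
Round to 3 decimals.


1 L = 1e6 mm^3, thickness = 619 um = 0.619 mm
Area = 1e6 / 0.619 mm^2 = (1e6 / 0.619) / 1e6 m^2 = 1000 / 619 m^2
= 1.616 m^2

1.616


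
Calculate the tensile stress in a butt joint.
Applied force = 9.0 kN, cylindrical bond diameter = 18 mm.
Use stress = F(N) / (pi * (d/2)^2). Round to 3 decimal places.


A = pi * 9.0^2 = 254.4690 mm^2
sigma = 9000.0 / 254.4690 = 35.368 MPa

35.368


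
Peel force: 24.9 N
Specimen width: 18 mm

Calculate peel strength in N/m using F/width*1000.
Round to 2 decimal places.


Peel strength = 24.9 / 18 * 1000 = 1383.33 N/m

1383.33


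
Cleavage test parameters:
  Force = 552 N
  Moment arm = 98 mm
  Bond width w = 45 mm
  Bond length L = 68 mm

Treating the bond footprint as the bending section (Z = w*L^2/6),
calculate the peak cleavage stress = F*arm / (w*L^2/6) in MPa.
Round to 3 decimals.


M = 552 * 98 = 54096 N*mm
Z = 45 * 68^2 / 6 = 208080 / 6 mm^3
sigma = M / Z = 6 * 54096 / 208080 = 324576 / 208080
= 1.560 MPa

1.560


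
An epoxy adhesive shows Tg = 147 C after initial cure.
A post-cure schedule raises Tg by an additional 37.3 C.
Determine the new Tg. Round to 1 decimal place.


New Tg = 147 + 37.3
= 184.3 C

184.3


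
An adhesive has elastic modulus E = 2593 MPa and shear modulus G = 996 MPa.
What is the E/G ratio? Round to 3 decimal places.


E/G = 2593 / 996 = 2.603

2.603


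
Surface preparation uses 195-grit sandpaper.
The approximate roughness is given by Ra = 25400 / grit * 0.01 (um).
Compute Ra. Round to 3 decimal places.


Ra = 25400 / 195 * 0.01
= 254 / 195
= 1.303 um

1.303


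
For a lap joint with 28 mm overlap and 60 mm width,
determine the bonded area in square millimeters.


Area = 28 * 60 = 1680 mm^2

1680


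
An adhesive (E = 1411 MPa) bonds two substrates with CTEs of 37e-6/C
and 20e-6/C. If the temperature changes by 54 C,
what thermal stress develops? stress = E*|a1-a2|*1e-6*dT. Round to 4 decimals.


Stress = 1411 * |37 - 20| * 1e-6 * 54
= 1.2953 MPa

1.2953


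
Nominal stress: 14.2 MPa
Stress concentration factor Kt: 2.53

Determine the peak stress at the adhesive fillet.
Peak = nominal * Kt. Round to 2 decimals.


Peak stress = 14.2 * 2.53
= 35.93 MPa

35.93


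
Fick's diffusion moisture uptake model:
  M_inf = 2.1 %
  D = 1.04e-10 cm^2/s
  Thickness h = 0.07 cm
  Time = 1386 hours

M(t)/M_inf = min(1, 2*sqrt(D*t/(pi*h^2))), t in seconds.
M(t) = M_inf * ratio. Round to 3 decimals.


t_sec = 1386 * 3600 = 4989600
ratio = 2*sqrt(1.04e-10*4989600/(pi*0.07^2))
= min(1, 0.367203)
= 0.367203
M(t) = 2.1 * 0.367203 = 0.771 %

0.771


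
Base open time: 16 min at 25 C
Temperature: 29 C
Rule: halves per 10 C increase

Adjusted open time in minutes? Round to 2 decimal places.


Acceleration = 2^((29-25)/10) = 1.3195
Open time = 16 / 1.3195 = 12.13 min

12.13


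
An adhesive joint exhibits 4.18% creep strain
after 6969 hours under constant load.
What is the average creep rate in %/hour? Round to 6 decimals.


Creep rate = strain / time
= 4.18 / 6969
= 0.000600 %/h

0.000600


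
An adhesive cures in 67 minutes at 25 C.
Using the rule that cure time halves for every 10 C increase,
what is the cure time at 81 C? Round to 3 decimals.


Factor = 2^((81 - 25) / 10) = 48.5029
Cure time = 67 / 48.5029
= 1.381 minutes

1.381


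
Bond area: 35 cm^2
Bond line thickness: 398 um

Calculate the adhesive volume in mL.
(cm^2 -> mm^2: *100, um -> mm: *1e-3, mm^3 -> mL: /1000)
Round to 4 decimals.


V = 35*100 * 398*1e-3 / 1000
= 1.3930 mL

1.3930


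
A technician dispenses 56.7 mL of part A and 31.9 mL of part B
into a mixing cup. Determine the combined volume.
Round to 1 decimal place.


Combined volume = 56.7 + 31.9
= 88.6 mL

88.6


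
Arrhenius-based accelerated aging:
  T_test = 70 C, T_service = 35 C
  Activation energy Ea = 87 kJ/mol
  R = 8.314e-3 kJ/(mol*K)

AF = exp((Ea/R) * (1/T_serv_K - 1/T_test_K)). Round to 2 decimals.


T_test_K = 343.15, T_serv_K = 308.15
AF = exp((87/8.314e-3) * (1/308.15 - 1/343.15))
= 31.93

31.93


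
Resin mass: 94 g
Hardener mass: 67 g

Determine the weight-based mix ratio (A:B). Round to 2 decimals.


Ratio = 94 / 67 = 1.40

1.40


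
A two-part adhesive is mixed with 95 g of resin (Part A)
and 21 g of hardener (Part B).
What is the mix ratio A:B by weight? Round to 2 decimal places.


Mix ratio = mass_A / mass_B
= 95 / 21
= 4.52

4.52


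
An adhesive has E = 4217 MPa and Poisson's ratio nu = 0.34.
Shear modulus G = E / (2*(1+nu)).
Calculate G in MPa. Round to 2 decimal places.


G = 4217 / (2*(1+0.34))
= 4217 / 2.68
= 1573.51 MPa

1573.51


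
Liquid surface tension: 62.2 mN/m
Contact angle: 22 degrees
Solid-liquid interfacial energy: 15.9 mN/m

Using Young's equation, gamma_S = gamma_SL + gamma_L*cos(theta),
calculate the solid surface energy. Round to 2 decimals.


gamma_S = 15.9 + 62.2 * cos(22)
= 73.57 mN/m

73.57


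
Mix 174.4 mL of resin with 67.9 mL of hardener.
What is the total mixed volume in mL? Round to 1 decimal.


Total = 174.4 + 67.9 = 242.3 mL

242.3


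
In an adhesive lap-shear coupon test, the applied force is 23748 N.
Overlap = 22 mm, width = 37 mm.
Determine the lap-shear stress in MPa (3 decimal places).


stress = F / (overlap * width)
= 23748 / (22 * 37)
= 29.174 MPa

29.174


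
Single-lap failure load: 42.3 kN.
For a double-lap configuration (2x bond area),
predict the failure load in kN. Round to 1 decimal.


Failure load = 42.3 * 2 = 84.6 kN

84.6


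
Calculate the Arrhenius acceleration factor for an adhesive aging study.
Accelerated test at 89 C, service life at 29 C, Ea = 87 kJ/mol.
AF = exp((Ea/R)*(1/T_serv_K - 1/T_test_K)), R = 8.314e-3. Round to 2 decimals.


T_test = 362.15 K, T_serv = 302.15 K
Ea/R = 87 / 0.008314 = 10464.28
AF = exp(10464.28 * (1/302.15 - 1/362.15))
= 310.40

310.40


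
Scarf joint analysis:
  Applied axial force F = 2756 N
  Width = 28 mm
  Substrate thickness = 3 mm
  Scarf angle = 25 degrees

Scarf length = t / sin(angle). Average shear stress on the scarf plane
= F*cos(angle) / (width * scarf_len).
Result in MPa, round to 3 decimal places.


Scarf length = 3 / sin(25 deg) = 7.0986 mm
cos(25 deg) = 0.906308
Shear = 2756 * 0.906308 / (28 * 7.0986)
= 12.567 MPa

12.567
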